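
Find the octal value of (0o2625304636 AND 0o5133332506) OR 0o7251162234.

0o2625304636 AND 0o5133332506 = 0o0021300406.
Then OR with 0o7251162234.

0o7271362636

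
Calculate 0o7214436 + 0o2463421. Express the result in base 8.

0o11700057

Add column by column in base 8, right to left:
  6+1 = 7
  3+2 = 5
  4+4 = 0 carry 1
  4+3+1 = 0 carry 1
  1+6+1 = 0 carry 1
  2+4+1 = 7
  7+2 = 1 carry 1
  final carry 1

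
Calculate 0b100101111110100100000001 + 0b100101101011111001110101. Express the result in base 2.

0b1001011101010011101110110

Add column by column in base 2, right to left:
  1+1 = 0 carry 1
  0+0+1 = 1
  0+1 = 1
  0+0 = 0
  0+1 = 1
  0+1 = 1
  0+1 = 1
  0+0 = 0
  1+0 = 1
  0+1 = 1
  0+1 = 1
  1+1 = 0 carry 1
  0+1+1 = 0 carry 1
  1+1+1 = 1 carry 1
  1+0+1 = 0 carry 1
  1+1+1 = 1 carry 1
  1+0+1 = 0 carry 1
  1+1+1 = 1 carry 1
  1+1+1 = 1 carry 1
  0+0+1 = 1
  1+1 = 0 carry 1
  0+0+1 = 1
  0+0 = 0
  1+1 = 0 carry 1
  final carry 1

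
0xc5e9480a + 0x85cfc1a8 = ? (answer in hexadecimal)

Add column by column in base 16, right to left:
  a+8 = 2 carry 1
  0+a+1 = b
  8+1 = 9
  4+c = 0 carry 1
  9+f+1 = 9 carry 1
  e+c+1 = b carry 1
  5+5+1 = b
  c+8 = 4 carry 1
  final carry 1

0x14bb909b2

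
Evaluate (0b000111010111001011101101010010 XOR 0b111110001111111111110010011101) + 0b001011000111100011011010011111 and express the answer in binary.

0b1000100100000010111111001101110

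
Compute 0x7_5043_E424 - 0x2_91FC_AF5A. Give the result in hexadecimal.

0x4BE4734CA

Subtract column by column in base 16:
  4-A → A (borrow)
  2-5-1 → C (borrow)
  4-F-1 → 4 (borrow)
  E-A-1 → 3
  3-C → 7 (borrow)
  4-F-1 → 4 (borrow)
  0-1-1 → E (borrow)
  5-9-1 → B (borrow)
  7-2-1 → 4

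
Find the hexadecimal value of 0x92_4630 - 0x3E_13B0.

Subtract column by column in base 16:
  0-0 → 0
  3-B → 8 (borrow)
  6-3-1 → 2
  4-1 → 3
  2-E → 4 (borrow)
  9-3-1 → 5

0x543280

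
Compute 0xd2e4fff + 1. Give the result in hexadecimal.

The trailing 3 digits are F (max in base 16), so adding 1 cascades: they roll to 0 and the next digit up increments.

0xd2e5000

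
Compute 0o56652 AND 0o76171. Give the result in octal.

0o56050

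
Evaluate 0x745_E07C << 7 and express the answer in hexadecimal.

0x3A2F03E00

7 bits is not a whole number of base-16 digits; in binary: 111010001011110000001111100 << 7 = 1110100010111100000011111000000000.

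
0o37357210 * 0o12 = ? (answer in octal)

0o472530520

Multiply each base-8 digit by 10, carrying:
  0×10 = 0 → write 0
  1×10 = 10 → write 2 carry 1
  2×10+1 = 21 → write 5 carry 2
  7×10+2 = 72 → write 0 carry 9
  5×10+9 = 59 → write 3 carry 7
  3×10+7 = 37 → write 5 carry 4
  7×10+4 = 74 → write 2 carry 9
  3×10+9 = 39 → write 7 carry 4
  remaining carry: 4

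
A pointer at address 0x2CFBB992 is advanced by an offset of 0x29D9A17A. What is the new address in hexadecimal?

0x56D55B0C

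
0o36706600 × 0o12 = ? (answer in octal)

0o464703400

Multiply each base-8 digit by 10, carrying:
  0×10 = 0 → write 0
  0×10 = 0 → write 0
  6×10 = 60 → write 4 carry 7
  6×10+7 = 67 → write 3 carry 8
  0×10+8 = 8 → write 0 carry 1
  7×10+1 = 71 → write 7 carry 8
  6×10+8 = 68 → write 4 carry 8
  3×10+8 = 38 → write 6 carry 4
  remaining carry: 4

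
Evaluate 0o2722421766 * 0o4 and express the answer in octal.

Multiply each base-8 digit by 4, carrying:
  6×4 = 24 → write 0 carry 3
  6×4+3 = 27 → write 3 carry 3
  7×4+3 = 31 → write 7 carry 3
  1×4+3 = 7 → write 7
  2×4 = 8 → write 0 carry 1
  4×4+1 = 17 → write 1 carry 2
  2×4+2 = 10 → write 2 carry 1
  2×4+1 = 9 → write 1 carry 1
  7×4+1 = 29 → write 5 carry 3
  2×4+3 = 11 → write 3 carry 1
  remaining carry: 1

0o13512107730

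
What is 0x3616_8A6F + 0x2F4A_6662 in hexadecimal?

0x6560F0D1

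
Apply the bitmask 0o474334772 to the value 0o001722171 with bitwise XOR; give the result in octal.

0o475416603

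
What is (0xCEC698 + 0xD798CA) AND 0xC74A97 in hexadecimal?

Add column by column in base 16, right to left:
  8+A = 2 carry 1
  9+C+1 = 6 carry 1
  6+8+1 = F
  C+9 = 5 carry 1
  E+7+1 = 6 carry 1
  C+D+1 = A carry 1
  final carry 1
Sum = 0x1A65F62; now AND with 0xC74A97:
  1&0=0, A&C=8, 6&7=6, 5&4=4, F&A=A, 6&9=0, 2&7=2

0x864A02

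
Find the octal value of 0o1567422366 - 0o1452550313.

0o114652053

Subtract column by column in base 8:
  6-3 → 3
  6-1 → 5
  3-3 → 0
  2-0 → 2
  2-5 → 5 (borrow)
  4-5-1 → 6 (borrow)
  7-2-1 → 4
  6-5 → 1
  5-4 → 1
  1-1 → 0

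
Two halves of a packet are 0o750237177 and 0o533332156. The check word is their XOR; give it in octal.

XOR each oct digit independently (no carries):
  7^5=2, 5^3=6, 0^3=3, 2^3=1, 3^3=0, 7^2=5, 1^1=0, 7^5=2, 7^6=1

0o263105021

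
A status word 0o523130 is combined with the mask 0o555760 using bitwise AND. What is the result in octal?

0o501120

AND each oct digit independently (no carries):
  5&5=5, 2&5=0, 3&5=1, 1&7=1, 3&6=2, 0&0=0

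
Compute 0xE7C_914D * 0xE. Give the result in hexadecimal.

0xCACFF236

Multiply each base-16 digit by 14, carrying:
  D×14 = 182 → write 6 carry 11
  4×14+11 = 67 → write 3 carry 4
  1×14+4 = 18 → write 2 carry 1
  9×14+1 = 127 → write F carry 7
  C×14+7 = 175 → write F carry 10
  7×14+10 = 108 → write C carry 6
  E×14+6 = 202 → write A carry 12
  remaining carry: C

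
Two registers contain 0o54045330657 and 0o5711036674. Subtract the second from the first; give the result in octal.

Subtract column by column in base 8:
  7-4 → 3
  5-7 → 6 (borrow)
  6-6-1 → 7 (borrow)
  0-6-1 → 1 (borrow)
  3-3-1 → 7 (borrow)
  3-0-1 → 2
  5-1 → 4
  4-1 → 3
  0-7 → 1 (borrow)
  4-5-1 → 6 (borrow)
  5-0-1 → 4

0o46134271763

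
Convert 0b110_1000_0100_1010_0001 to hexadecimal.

0x684a1

Group the bits into nibbles: 0110 1000 0100 1010 0001 → 684a1.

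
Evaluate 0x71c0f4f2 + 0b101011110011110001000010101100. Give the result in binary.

0x71c0f4f2 = 0b1110001110000001111010011110010 in binary.
Add column by column in base 2, right to left:
  0+0 = 0
  1+0 = 1
  0+1 = 1
  0+1 = 1
  1+0 = 1
  1+1 = 0 carry 1
  1+0+1 = 0 carry 1
  1+1+1 = 1 carry 1
  0+0+1 = 1
  0+0 = 0
  1+0 = 1
  0+0 = 0
  1+1 = 0 carry 1
  1+0+1 = 0 carry 1
  1+0+1 = 0 carry 1
  1+0+1 = 0 carry 1
  0+1+1 = 0 carry 1
  0+1+1 = 0 carry 1
  0+1+1 = 0 carry 1
  0+1+1 = 0 carry 1
  0+0+1 = 1
  0+0 = 0
  1+1 = 0 carry 1
  1+1+1 = 1 carry 1
  1+1+1 = 1 carry 1
  0+1+1 = 0 carry 1
  0+0+1 = 1
  0+1 = 1
  1+0 = 1
  1+1 = 0 carry 1
  1+0+1 = 0 carry 1
  final carry 1

0b10011101100100000000010110011110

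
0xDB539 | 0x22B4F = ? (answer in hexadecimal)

OR each hex digit independently (no carries):
  D|2=F, B|2=B, 5|B=F, 3|4=7, 9|F=F

0xFBF7F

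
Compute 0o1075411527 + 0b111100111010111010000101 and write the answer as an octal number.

0b111100111010111010000101 = 0o74727205 in octal.
Add column by column in base 8, right to left:
  7+5 = 4 carry 1
  2+0+1 = 3
  5+2 = 7
  1+7 = 0 carry 1
  1+2+1 = 4
  4+7 = 3 carry 1
  5+4+1 = 2 carry 1
  7+7+1 = 7 carry 1
  0+0+1 = 1
  1+0 = 1

0o1172340734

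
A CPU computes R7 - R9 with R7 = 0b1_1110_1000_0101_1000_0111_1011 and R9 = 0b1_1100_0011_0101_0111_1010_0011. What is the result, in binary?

0b1001010000000011011000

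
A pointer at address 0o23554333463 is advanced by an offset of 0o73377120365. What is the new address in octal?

Add column by column in base 8, right to left:
  3+5 = 0 carry 1
  6+6+1 = 5 carry 1
  4+3+1 = 0 carry 1
  3+0+1 = 4
  3+2 = 5
  3+1 = 4
  4+7 = 3 carry 1
  5+7+1 = 5 carry 1
  5+3+1 = 1 carry 1
  3+3+1 = 7
  2+7 = 1 carry 1
  final carry 1

0o117153454050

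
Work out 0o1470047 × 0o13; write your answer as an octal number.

0o21550655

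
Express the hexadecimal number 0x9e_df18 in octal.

Expand each hex digit to 4 bits: 9=1001 e=1110 d=1101 f=1111 1=0001 8=1000.
Group the bits in threes: 100 111 101 101 111 100 011 000 → 47557430.

0o47557430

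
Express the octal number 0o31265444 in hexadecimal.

Each octal digit is 3 bits: 3=011 1=001 2=010 6=110 5=101 4=100 4=100 4=100.
Group the bits into nibbles: 0110 0101 0110 1011 0010 0100 → 656B24.

0x656B24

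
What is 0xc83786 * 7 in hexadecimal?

Multiply each base-16 digit by 7, carrying:
  6×7 = 42 → write a carry 2
  8×7+2 = 58 → write a carry 3
  7×7+3 = 52 → write 4 carry 3
  3×7+3 = 24 → write 8 carry 1
  8×7+1 = 57 → write 9 carry 3
  c×7+3 = 87 → write 7 carry 5
  remaining carry: 5

0x57984aa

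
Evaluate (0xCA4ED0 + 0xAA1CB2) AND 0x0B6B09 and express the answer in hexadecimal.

0x6B00

Add column by column in base 16, right to left:
  0+2 = 2
  D+B = 8 carry 1
  E+C+1 = B carry 1
  4+1+1 = 6
  A+A = 4 carry 1
  C+A+1 = 7 carry 1
  final carry 1
Sum = 0x1746B82; now AND with 0x0B6B09:
  1&0=0, 7&0=0, 4&B=0, 6&6=6, B&B=B, 8&0=0, 2&9=0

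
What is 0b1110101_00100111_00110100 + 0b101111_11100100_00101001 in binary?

Add column by column in base 2, right to left:
  0+1 = 1
  0+0 = 0
  1+0 = 1
  0+1 = 1
  1+0 = 1
  1+1 = 0 carry 1
  0+0+1 = 1
  0+0 = 0
  1+0 = 1
  1+0 = 1
  1+1 = 0 carry 1
  0+0+1 = 1
  0+0 = 0
  1+1 = 0 carry 1
  0+1+1 = 0 carry 1
  0+1+1 = 0 carry 1
  1+1+1 = 1 carry 1
  0+1+1 = 0 carry 1
  1+1+1 = 1 carry 1
  0+1+1 = 0 carry 1
  1+0+1 = 0 carry 1
  1+1+1 = 1 carry 1
  1+0+1 = 0 carry 1
  final carry 1

0b101001010000101101011101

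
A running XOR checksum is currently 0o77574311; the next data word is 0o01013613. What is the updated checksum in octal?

0o76567502

XOR each oct digit independently (no carries):
  7^0=7, 7^1=6, 5^0=5, 7^1=6, 4^3=7, 3^6=5, 1^1=0, 1^3=2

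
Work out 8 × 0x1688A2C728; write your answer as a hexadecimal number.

Multiply each base-16 digit by 8, carrying:
  8×8 = 64 → write 0 carry 4
  2×8+4 = 20 → write 4 carry 1
  7×8+1 = 57 → write 9 carry 3
  C×8+3 = 99 → write 3 carry 6
  2×8+6 = 22 → write 6 carry 1
  A×8+1 = 81 → write 1 carry 5
  8×8+5 = 69 → write 5 carry 4
  8×8+4 = 68 → write 4 carry 4
  6×8+4 = 52 → write 4 carry 3
  1×8+3 = 11 → write B

0xB445163940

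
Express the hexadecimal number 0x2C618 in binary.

Expand each hex digit to 4 bits: 2=0010 C=1100 6=0110 1=0001 8=1000.

0b101100011000011000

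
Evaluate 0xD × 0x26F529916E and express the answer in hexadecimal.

0x1FA731C6296

Multiply each base-16 digit by 13, carrying:
  E×13 = 182 → write 6 carry 11
  6×13+11 = 89 → write 9 carry 5
  1×13+5 = 18 → write 2 carry 1
  9×13+1 = 118 → write 6 carry 7
  9×13+7 = 124 → write C carry 7
  2×13+7 = 33 → write 1 carry 2
  5×13+2 = 67 → write 3 carry 4
  F×13+4 = 199 → write 7 carry 12
  6×13+12 = 90 → write A carry 5
  2×13+5 = 31 → write F carry 1
  remaining carry: 1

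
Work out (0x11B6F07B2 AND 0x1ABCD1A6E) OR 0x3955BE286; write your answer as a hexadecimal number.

0x39F5FE2A6

0x11B6F07B2 AND 0x1ABCD1A6E = 0x10B4D0222.
Then OR with 0x3955BE286.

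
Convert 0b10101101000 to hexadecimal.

Group the bits into nibbles: 0101 0110 1000 → 568.

0x568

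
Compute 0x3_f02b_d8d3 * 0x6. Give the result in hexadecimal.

0x17a10714f2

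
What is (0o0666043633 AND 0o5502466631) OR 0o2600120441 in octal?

0o2602162671

0o0666043633 AND 0o5502466631 = 0o0402042631.
Then OR with 0o2600120441.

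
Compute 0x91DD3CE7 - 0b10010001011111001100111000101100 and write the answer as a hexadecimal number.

0b10010001011111001100111000101100 = 0x917CCE2C in hexadecimal.
Subtract column by column in base 16:
  7-C → B (borrow)
  E-2-1 → B
  C-E → E (borrow)
  3-C-1 → 6 (borrow)
  D-C-1 → 0
  D-7 → 6
  1-1 → 0
  9-9 → 0

0x606EBB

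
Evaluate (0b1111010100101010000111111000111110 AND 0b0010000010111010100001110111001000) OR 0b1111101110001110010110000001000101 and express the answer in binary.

0b1111010100101010000111111000111110 AND 0b0010000010111010100001110111001000 = 0b0010000000101010000001110000001000.
Then OR with 0b1111101110001110010110000001000101.

0b1111101110101110010111110001001101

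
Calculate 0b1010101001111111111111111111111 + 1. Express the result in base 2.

The trailing 22 digits are 1 (max in base 2), so adding 1 cascades: they roll to 0 and the next digit up increments.

0b1010101010000000000000000000000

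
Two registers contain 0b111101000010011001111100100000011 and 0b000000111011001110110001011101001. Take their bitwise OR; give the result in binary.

0b111101111011011111111101111101011

OR bit by bit (1 where either bit is 1):
  111101000010011001111100100000011
| 000000111011001110110001011101001
= 111101111011011111111101111101011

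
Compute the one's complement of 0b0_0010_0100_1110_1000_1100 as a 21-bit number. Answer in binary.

0b111011011000101110011

Invert each bit: 000100100111010001100 → 111011011000101110011.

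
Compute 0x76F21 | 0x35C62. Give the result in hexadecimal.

OR each hex digit independently (no carries):
  7|3=7, 6|5=7, F|C=F, 2|6=6, 1|2=3

0x77F63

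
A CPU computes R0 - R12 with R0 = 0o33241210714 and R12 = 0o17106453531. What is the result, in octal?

0o14132535163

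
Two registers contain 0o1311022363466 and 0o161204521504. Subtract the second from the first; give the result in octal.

0o1127615641762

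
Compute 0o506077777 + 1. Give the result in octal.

0o506100000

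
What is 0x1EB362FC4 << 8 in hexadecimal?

0x1EB362FC400

Shifting left by 8 bits = 2 hex digits: append 2 zeros.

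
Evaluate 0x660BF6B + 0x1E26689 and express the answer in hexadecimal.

Add column by column in base 16, right to left:
  B+9 = 4 carry 1
  6+8+1 = F
  F+6 = 5 carry 1
  B+6+1 = 2 carry 1
  0+2+1 = 3
  6+E = 4 carry 1
  6+1+1 = 8

0x84325F4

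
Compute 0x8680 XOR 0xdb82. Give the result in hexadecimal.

XOR each hex digit independently (no carries):
  8^d=5, 6^b=d, 8^8=0, 0^2=2

0x5d02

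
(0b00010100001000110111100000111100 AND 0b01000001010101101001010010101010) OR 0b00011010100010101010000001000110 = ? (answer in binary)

0b11010100010101011000001101110

0b00010100001000110111100000111100 AND 0b01000001010101101001010010101010 = 0b00000000000000100001000000101000.
Then OR with 0b00011010100010101010000001000110.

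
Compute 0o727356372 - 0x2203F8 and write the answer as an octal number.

0x2203F8 = 0o10401770 in octal.
Subtract column by column in base 8:
  2-0 → 2
  7-7 → 0
  3-7 → 4 (borrow)
  6-1-1 → 4
  5-0 → 5
  3-4 → 7 (borrow)
  7-0-1 → 6
  2-1 → 1
  7-0 → 7

0o716754402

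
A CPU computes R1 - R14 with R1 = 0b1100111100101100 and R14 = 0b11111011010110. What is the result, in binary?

Subtract column by column in base 2:
  0-0 → 0
  0-1 → 1 (borrow)
  1-1-1 → 1 (borrow)
  1-0-1 → 0
  0-1 → 1 (borrow)
  1-0-1 → 0
  0-1 → 1 (borrow)
  0-1-1 → 0 (borrow)
  1-0-1 → 0
  1-1 → 0
  1-1 → 0
  1-1 → 0
  0-1 → 1 (borrow)
  0-1-1 → 0 (borrow)
  1-0-1 → 0
  1-0 → 1

0b1001000001010110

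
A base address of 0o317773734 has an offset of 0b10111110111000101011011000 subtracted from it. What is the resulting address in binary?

0o317773734 = 0b11001111111111011111011100 in binary.
Subtract column by column in base 2:
  0-0 → 0
  0-0 → 0
  1-0 → 1
  1-1 → 0
  1-1 → 0
  0-0 → 0
  1-1 → 0
  1-1 → 0
  1-0 → 1
  1-1 → 0
  1-0 → 1
  0-1 → 1 (borrow)
  1-0-1 → 0
  1-0 → 1
  1-0 → 1
  1-1 → 0
  1-1 → 0
  1-1 → 0
  1-0 → 1
  1-1 → 0
  1-1 → 0
  1-1 → 0
  0-1 → 1 (borrow)
  0-1-1 → 0 (borrow)
  1-0-1 → 0
  1-1 → 0

0b10001000110110100000100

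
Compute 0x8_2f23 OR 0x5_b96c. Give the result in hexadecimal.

0xdbf6f

OR each hex digit independently (no carries):
  8|5=d, 2|b=b, f|9=f, 2|6=6, 3|c=f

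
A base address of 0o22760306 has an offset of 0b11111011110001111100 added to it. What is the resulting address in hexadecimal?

0x5B9D42

0o22760306 = 0x4BE0C6 in hexadecimal.
0b11111011110001111100 = 0xFBC7C in hexadecimal.
Add column by column in base 16, right to left:
  6+C = 2 carry 1
  C+7+1 = 4 carry 1
  0+C+1 = D
  E+B = 9 carry 1
  B+F+1 = B carry 1
  4+0+1 = 5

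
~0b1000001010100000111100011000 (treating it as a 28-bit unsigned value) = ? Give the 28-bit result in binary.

Invert each bit: 1000001010100000111100011000 → 0111110101011111000011100111.

0b0111110101011111000011100111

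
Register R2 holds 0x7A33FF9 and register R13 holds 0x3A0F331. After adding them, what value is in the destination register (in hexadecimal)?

0xB44332A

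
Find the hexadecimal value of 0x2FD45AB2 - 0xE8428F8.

Subtract column by column in base 16:
  2-8 → A (borrow)
  B-F-1 → B (borrow)
  A-8-1 → 1
  5-2 → 3
  4-4 → 0
  D-8 → 5
  F-E → 1
  2-0 → 2

0x215031BA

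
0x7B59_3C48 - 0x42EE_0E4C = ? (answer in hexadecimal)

0x386B2DFC

Subtract column by column in base 16:
  8-C → C (borrow)
  4-4-1 → F (borrow)
  C-E-1 → D (borrow)
  3-0-1 → 2
  9-E → B (borrow)
  5-E-1 → 6 (borrow)
  B-2-1 → 8
  7-4 → 3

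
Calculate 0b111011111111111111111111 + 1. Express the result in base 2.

The trailing 20 digits are 1 (max in base 2), so adding 1 cascades: they roll to 0 and the next digit up increments.

0b111100000000000000000000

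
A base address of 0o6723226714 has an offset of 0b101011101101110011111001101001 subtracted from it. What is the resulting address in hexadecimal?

0xb95ef63

0o6723226714 = 0x374d2dcc in hexadecimal.
0b101011101101110011111001101001 = 0x2bb73e69 in hexadecimal.
Subtract column by column in base 16:
  c-9 → 3
  c-6 → 6
  d-e → f (borrow)
  2-3-1 → e (borrow)
  d-7-1 → 5
  4-b → 9 (borrow)
  7-b-1 → b (borrow)
  3-2-1 → 0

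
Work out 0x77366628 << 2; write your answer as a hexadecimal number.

0x1DCD998A0

2 bits is not a whole number of base-16 digits; in binary: 1110111001101100110011000101000 << 2 = 111011100110110011001100010100000.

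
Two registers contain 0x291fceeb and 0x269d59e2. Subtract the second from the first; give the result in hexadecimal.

Subtract column by column in base 16:
  b-2 → 9
  e-e → 0
  e-9 → 5
  c-5 → 7
  f-d → 2
  1-9 → 8 (borrow)
  9-6-1 → 2
  2-2 → 0

0x2827509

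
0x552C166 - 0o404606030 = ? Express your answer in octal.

0x552C166 = 0o524540546 in octal.
Subtract column by column in base 8:
  6-0 → 6
  4-3 → 1
  5-0 → 5
  0-6 → 2 (borrow)
  4-0-1 → 3
  5-6 → 7 (borrow)
  4-4-1 → 7 (borrow)
  2-0-1 → 1
  5-4 → 1

0o117732516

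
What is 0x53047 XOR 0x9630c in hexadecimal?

XOR each hex digit independently (no carries):
  5^9=c, 3^6=5, 0^3=3, 4^0=4, 7^c=b

0xc534b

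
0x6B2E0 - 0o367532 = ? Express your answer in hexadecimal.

0o367532 = 0x1EF5A in hexadecimal.
Subtract column by column in base 16:
  0-A → 6 (borrow)
  E-5-1 → 8
  2-F → 3 (borrow)
  B-E-1 → C (borrow)
  6-1-1 → 4

0x4C386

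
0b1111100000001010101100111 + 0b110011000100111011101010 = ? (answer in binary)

0b10101111000110010001010001

Add column by column in base 2, right to left:
  1+0 = 1
  1+1 = 0 carry 1
  1+0+1 = 0 carry 1
  0+1+1 = 0 carry 1
  0+0+1 = 1
  1+1 = 0 carry 1
  1+1+1 = 1 carry 1
  0+1+1 = 0 carry 1
  1+0+1 = 0 carry 1
  0+1+1 = 0 carry 1
  1+1+1 = 1 carry 1
  0+1+1 = 0 carry 1
  1+0+1 = 0 carry 1
  0+0+1 = 1
  0+1 = 1
  0+0 = 0
  0+0 = 0
  0+0 = 0
  0+1 = 1
  0+1 = 1
  1+0 = 1
  1+0 = 1
  1+1 = 0 carry 1
  1+1+1 = 1 carry 1
  1+0+1 = 0 carry 1
  final carry 1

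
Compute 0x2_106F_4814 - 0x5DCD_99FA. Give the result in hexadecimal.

0x1B2A1AE1A

Subtract column by column in base 16:
  4-A → A (borrow)
  1-F-1 → 1 (borrow)
  8-9-1 → E (borrow)
  4-9-1 → A (borrow)
  F-D-1 → 1
  6-C → A (borrow)
  0-D-1 → 2 (borrow)
  1-5-1 → B (borrow)
  2-0-1 → 1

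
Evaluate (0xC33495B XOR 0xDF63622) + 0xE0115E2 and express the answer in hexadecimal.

First 0xC33495B XOR 0xDF63622 = 0x1C57F79.
Add column by column in base 16, right to left:
  9+2 = B
  7+E = 5 carry 1
  F+5+1 = 5 carry 1
  7+1+1 = 9
  5+1 = 6
  C+0 = C
  1+E = F

0xFC6955B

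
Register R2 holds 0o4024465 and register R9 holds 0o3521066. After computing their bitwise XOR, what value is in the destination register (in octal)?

0o7505403

XOR each oct digit independently (no carries):
  4^3=7, 0^5=5, 2^2=0, 4^1=5, 4^0=4, 6^6=0, 5^6=3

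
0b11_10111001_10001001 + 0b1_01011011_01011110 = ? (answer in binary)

Add column by column in base 2, right to left:
  1+0 = 1
  0+1 = 1
  0+1 = 1
  1+1 = 0 carry 1
  0+1+1 = 0 carry 1
  0+0+1 = 1
  0+1 = 1
  1+0 = 1
  1+1 = 0 carry 1
  0+1+1 = 0 carry 1
  0+0+1 = 1
  1+1 = 0 carry 1
  1+1+1 = 1 carry 1
  1+0+1 = 0 carry 1
  0+1+1 = 0 carry 1
  1+0+1 = 0 carry 1
  1+1+1 = 1 carry 1
  1+0+1 = 0 carry 1
  final carry 1

0b1010001010011100111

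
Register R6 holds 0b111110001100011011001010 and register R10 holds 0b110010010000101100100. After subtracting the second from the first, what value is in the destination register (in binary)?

Subtract column by column in base 2:
  0-0 → 0
  1-0 → 1
  0-1 → 1 (borrow)
  1-0-1 → 0
  0-0 → 0
  0-1 → 1 (borrow)
  1-1-1 → 1 (borrow)
  1-0-1 → 0
  0-1 → 1 (borrow)
  1-0-1 → 0
  1-0 → 1
  0-0 → 0
  0-0 → 0
  0-1 → 1 (borrow)
  1-0-1 → 0
  1-0 → 1
  0-1 → 1 (borrow)
  0-0-1 → 1 (borrow)
  0-0-1 → 1 (borrow)
  1-1-1 → 1 (borrow)
  1-1-1 → 1 (borrow)
  1-0-1 → 0
  1-0 → 1
  1-0 → 1

0b110111111010010101100110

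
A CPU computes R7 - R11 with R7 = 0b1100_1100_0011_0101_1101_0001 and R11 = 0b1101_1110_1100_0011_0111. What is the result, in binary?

Subtract column by column in base 2:
  1-1 → 0
  0-1 → 1 (borrow)
  0-1-1 → 0 (borrow)
  0-0-1 → 1 (borrow)
  1-1-1 → 1 (borrow)
  0-1-1 → 0 (borrow)
  1-0-1 → 0
  1-0 → 1
  1-0 → 1
  0-0 → 0
  1-1 → 0
  0-1 → 1 (borrow)
  1-0-1 → 0
  1-1 → 0
  0-1 → 1 (borrow)
  0-1-1 → 0 (borrow)
  0-1-1 → 0 (borrow)
  0-0-1 → 1 (borrow)
  1-1-1 → 1 (borrow)
  1-1-1 → 1 (borrow)
  0-0-1 → 1 (borrow)
  0-0-1 → 1 (borrow)
  1-0-1 → 0
  1-0 → 1

0b101111100100100110011010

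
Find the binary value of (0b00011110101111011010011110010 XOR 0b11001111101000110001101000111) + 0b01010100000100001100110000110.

First 0b00011110101111011010011110010 XOR 0b11001111101000110001101000111 = 0b11010001000111101011110110101.
Add column by column in base 2, right to left:
  1+0 = 1
  0+1 = 1
  1+1 = 0 carry 1
  0+0+1 = 1
  1+0 = 1
  1+0 = 1
  0+0 = 0
  1+1 = 0 carry 1
  1+1+1 = 1 carry 1
  1+0+1 = 0 carry 1
  1+0+1 = 0 carry 1
  0+1+1 = 0 carry 1
  1+1+1 = 1 carry 1
  0+0+1 = 1
  1+0 = 1
  1+0 = 1
  1+0 = 1
  1+1 = 0 carry 1
  0+0+1 = 1
  0+0 = 0
  0+0 = 0
  1+0 = 1
  0+0 = 0
  0+1 = 1
  0+0 = 0
  1+1 = 0 carry 1
  0+0+1 = 1
  1+1 = 0 carry 1
  1+0+1 = 0 carry 1
  final carry 1

0b100100101001011111000100111011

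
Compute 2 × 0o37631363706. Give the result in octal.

0o77462747614

Multiply each base-8 digit by 2, carrying:
  6×2 = 12 → write 4 carry 1
  0×2+1 = 1 → write 1
  7×2 = 14 → write 6 carry 1
  3×2+1 = 7 → write 7
  6×2 = 12 → write 4 carry 1
  3×2+1 = 7 → write 7
  1×2 = 2 → write 2
  3×2 = 6 → write 6
  6×2 = 12 → write 4 carry 1
  7×2+1 = 15 → write 7 carry 1
  3×2+1 = 7 → write 7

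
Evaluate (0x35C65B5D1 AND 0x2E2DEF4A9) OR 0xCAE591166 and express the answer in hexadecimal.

0xEEE5DB5E7

0x35C65B5D1 AND 0x2E2DEF4A9 = 0x24044B481.
Then OR with 0xCAE591166.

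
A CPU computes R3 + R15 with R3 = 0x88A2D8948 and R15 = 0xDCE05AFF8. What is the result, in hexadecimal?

0x1658333940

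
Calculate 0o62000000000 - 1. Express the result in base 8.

The trailing 9 digits are 0, so subtracting 1 borrows through: they become 7 and the next digit up decrements.

0o61777777777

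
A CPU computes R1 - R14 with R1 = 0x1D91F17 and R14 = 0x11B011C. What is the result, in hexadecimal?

Subtract column by column in base 16:
  7-C → B (borrow)
  1-1-1 → F (borrow)
  F-1-1 → D
  1-0 → 1
  9-B → E (borrow)
  D-1-1 → B
  1-1 → 0

0xBE1DFB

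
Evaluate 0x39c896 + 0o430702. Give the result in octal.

0o16775130

0x39c896 = 0o16344226 in octal.
Add column by column in base 8, right to left:
  6+2 = 0 carry 1
  2+0+1 = 3
  2+7 = 1 carry 1
  4+0+1 = 5
  4+3 = 7
  3+4 = 7
  6+0 = 6
  1+0 = 1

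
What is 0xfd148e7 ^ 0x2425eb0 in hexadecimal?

0xd931657

XOR each hex digit independently (no carries):
  f^2=d, d^4=9, 1^2=3, 4^5=1, 8^e=6, e^b=5, 7^0=7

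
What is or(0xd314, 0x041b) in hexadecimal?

0xd71f

OR each hex digit independently (no carries):
  d|0=d, 3|4=7, 1|1=1, 4|b=f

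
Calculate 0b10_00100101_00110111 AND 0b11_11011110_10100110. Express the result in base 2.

AND bit by bit (1 only where both bits are 1):
  100010010100110111
& 111101111010100110
= 100000010000100110

0b100000010000100110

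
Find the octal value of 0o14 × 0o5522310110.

0o103734541540

Multiply each base-8 digit by 12, carrying:
  0×12 = 0 → write 0
  1×12 = 12 → write 4 carry 1
  1×12+1 = 13 → write 5 carry 1
  0×12+1 = 1 → write 1
  1×12 = 12 → write 4 carry 1
  3×12+1 = 37 → write 5 carry 4
  2×12+4 = 28 → write 4 carry 3
  2×12+3 = 27 → write 3 carry 3
  5×12+3 = 63 → write 7 carry 7
  5×12+7 = 67 → write 3 carry 8
  remaining carry: 10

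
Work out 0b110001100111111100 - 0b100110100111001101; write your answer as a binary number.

0b1011000000101111

Subtract column by column in base 2:
  0-1 → 1 (borrow)
  0-0-1 → 1 (borrow)
  1-1-1 → 1 (borrow)
  1-1-1 → 1 (borrow)
  1-0-1 → 0
  1-0 → 1
  1-1 → 0
  1-1 → 0
  1-1 → 0
  0-0 → 0
  0-0 → 0
  1-1 → 0
  1-0 → 1
  0-1 → 1 (borrow)
  0-1-1 → 0 (borrow)
  0-0-1 → 1 (borrow)
  1-0-1 → 0
  1-1 → 0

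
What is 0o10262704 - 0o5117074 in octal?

Subtract column by column in base 8:
  4-4 → 0
  0-7 → 1 (borrow)
  7-0-1 → 6
  2-7 → 3 (borrow)
  6-1-1 → 4
  2-1 → 1
  0-5 → 3 (borrow)
  1-0-1 → 0

0o3143610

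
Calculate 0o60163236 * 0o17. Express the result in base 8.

0o1323301502

Multiply each base-8 digit by 15, carrying:
  6×15 = 90 → write 2 carry 11
  3×15+11 = 56 → write 0 carry 7
  2×15+7 = 37 → write 5 carry 4
  3×15+4 = 49 → write 1 carry 6
  6×15+6 = 96 → write 0 carry 12
  1×15+12 = 27 → write 3 carry 3
  0×15+3 = 3 → write 3
  6×15 = 90 → write 2 carry 11
  remaining carry: 13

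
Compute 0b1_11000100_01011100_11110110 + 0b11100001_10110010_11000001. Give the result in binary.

0b10101001100000111110110111

Add column by column in base 2, right to left:
  0+1 = 1
  1+0 = 1
  1+0 = 1
  0+0 = 0
  1+0 = 1
  1+0 = 1
  1+1 = 0 carry 1
  1+1+1 = 1 carry 1
  0+0+1 = 1
  0+1 = 1
  1+0 = 1
  1+0 = 1
  1+1 = 0 carry 1
  0+1+1 = 0 carry 1
  1+0+1 = 0 carry 1
  0+1+1 = 0 carry 1
  0+1+1 = 0 carry 1
  0+0+1 = 1
  1+0 = 1
  0+0 = 0
  0+0 = 0
  0+1 = 1
  1+1 = 0 carry 1
  1+1+1 = 1 carry 1
  1+0+1 = 0 carry 1
  final carry 1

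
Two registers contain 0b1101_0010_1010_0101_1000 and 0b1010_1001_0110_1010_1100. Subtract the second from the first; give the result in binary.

Subtract column by column in base 2:
  0-0 → 0
  0-0 → 0
  0-1 → 1 (borrow)
  1-1-1 → 1 (borrow)
  1-0-1 → 0
  0-1 → 1 (borrow)
  1-0-1 → 0
  0-1 → 1 (borrow)
  0-0-1 → 1 (borrow)
  1-1-1 → 1 (borrow)
  0-1-1 → 0 (borrow)
  1-0-1 → 0
  0-1 → 1 (borrow)
  1-0-1 → 0
  0-0 → 0
  0-1 → 1 (borrow)
  1-0-1 → 0
  0-1 → 1 (borrow)
  1-0-1 → 0
  1-1 → 0

0b101001001110101100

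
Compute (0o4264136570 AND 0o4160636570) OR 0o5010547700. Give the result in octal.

0o5070577770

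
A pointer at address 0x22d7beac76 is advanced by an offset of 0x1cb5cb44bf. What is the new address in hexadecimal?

0x3f8d89f135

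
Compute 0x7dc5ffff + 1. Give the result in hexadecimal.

0x7dc60000

The trailing 4 digits are F (max in base 16), so adding 1 cascades: they roll to 0 and the next digit up increments.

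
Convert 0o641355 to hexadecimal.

0x342ED

Each octal digit is 3 bits: 6=110 4=100 1=001 3=011 5=101 5=101.
Group the bits into nibbles: 0011 0100 0010 1110 1101 → 342ED.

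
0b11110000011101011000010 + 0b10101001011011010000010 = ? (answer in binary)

Add column by column in base 2, right to left:
  0+0 = 0
  1+1 = 0 carry 1
  0+0+1 = 1
  0+0 = 0
  0+0 = 0
  0+0 = 0
  1+0 = 1
  1+1 = 0 carry 1
  0+0+1 = 1
  1+1 = 0 carry 1
  0+1+1 = 0 carry 1
  1+0+1 = 0 carry 1
  1+1+1 = 1 carry 1
  1+1+1 = 1 carry 1
  0+0+1 = 1
  0+1 = 1
  0+0 = 0
  0+0 = 0
  0+1 = 1
  1+0 = 1
  1+1 = 0 carry 1
  1+0+1 = 0 carry 1
  1+1+1 = 1 carry 1
  final carry 1

0b110011001111000101000100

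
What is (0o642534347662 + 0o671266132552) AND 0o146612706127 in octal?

0o104002502024

Add column by column in base 8, right to left:
  2+2 = 4
  6+5 = 3 carry 1
  6+5+1 = 4 carry 1
  7+2+1 = 2 carry 1
  4+3+1 = 0 carry 1
  3+1+1 = 5
  4+6 = 2 carry 1
  3+6+1 = 2 carry 1
  5+2+1 = 0 carry 1
  2+1+1 = 4
  4+7 = 3 carry 1
  6+6+1 = 5 carry 1
  final carry 1
Sum = 0o1534022502434; now AND with 0o146612706127:
  1&0=0, 5&1=1, 3&4=0, 4&6=4, 0&6=0, 2&1=0, 2&2=2, 5&7=5, 0&0=0, 2&6=2, 4&1=0, 3&2=2, 4&7=4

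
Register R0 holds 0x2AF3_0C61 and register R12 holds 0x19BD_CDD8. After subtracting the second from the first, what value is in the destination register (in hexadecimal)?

0x11353E89

Subtract column by column in base 16:
  1-8 → 9 (borrow)
  6-D-1 → 8 (borrow)
  C-D-1 → E (borrow)
  0-C-1 → 3 (borrow)
  3-D-1 → 5 (borrow)
  F-B-1 → 3
  A-9 → 1
  2-1 → 1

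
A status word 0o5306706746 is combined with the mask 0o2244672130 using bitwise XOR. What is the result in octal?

XOR each oct digit independently (no carries):
  5^2=7, 3^2=1, 0^4=4, 6^4=2, 7^6=1, 0^7=7, 6^2=4, 7^1=6, 4^3=7, 6^0=6

0o7142174676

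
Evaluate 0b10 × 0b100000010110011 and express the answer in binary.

0b1000000101100110

Multiply each base-2 digit by 2, carrying:
  1×2 = 2 → write 0 carry 1
  1×2+1 = 3 → write 1 carry 1
  0×2+1 = 1 → write 1
  0×2 = 0 → write 0
  1×2 = 2 → write 0 carry 1
  1×2+1 = 3 → write 1 carry 1
  0×2+1 = 1 → write 1
  1×2 = 2 → write 0 carry 1
  0×2+1 = 1 → write 1
  0×2 = 0 → write 0
  0×2 = 0 → write 0
  0×2 = 0 → write 0
  0×2 = 0 → write 0
  0×2 = 0 → write 0
  1×2 = 2 → write 0 carry 1
  remaining carry: 1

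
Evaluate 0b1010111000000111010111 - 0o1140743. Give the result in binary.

0b1001101011111111110100

0o1140743 = 0b1001100000111100011 in binary.
Subtract column by column in base 2:
  1-1 → 0
  1-1 → 0
  1-0 → 1
  0-0 → 0
  1-0 → 1
  0-1 → 1 (borrow)
  1-1-1 → 1 (borrow)
  1-1-1 → 1 (borrow)
  1-1-1 → 1 (borrow)
  0-0-1 → 1 (borrow)
  0-0-1 → 1 (borrow)
  0-0-1 → 1 (borrow)
  0-0-1 → 1 (borrow)
  0-0-1 → 1 (borrow)
  0-1-1 → 0 (borrow)
  1-1-1 → 1 (borrow)
  1-0-1 → 0
  1-0 → 1
  0-1 → 1 (borrow)
  1-0-1 → 0
  0-0 → 0
  1-0 → 1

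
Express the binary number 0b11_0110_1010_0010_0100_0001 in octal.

Group the bits in threes: 001 101 101 010 001 001 000 001 → 15521101.

0o15521101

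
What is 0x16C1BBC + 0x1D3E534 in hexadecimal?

0x34000F0

Add column by column in base 16, right to left:
  C+4 = 0 carry 1
  B+3+1 = F
  B+5 = 0 carry 1
  1+E+1 = 0 carry 1
  C+3+1 = 0 carry 1
  6+D+1 = 4 carry 1
  1+1+1 = 3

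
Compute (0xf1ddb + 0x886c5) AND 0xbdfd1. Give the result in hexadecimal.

0x38480

Add column by column in base 16, right to left:
  b+5 = 0 carry 1
  d+c+1 = a carry 1
  d+6+1 = 4 carry 1
  1+8+1 = a
  f+8 = 7 carry 1
  final carry 1
Sum = 0x17a4a0; now AND with 0xbdfd1:
  1&0=0, 7&b=3, a&d=8, 4&f=4, a&d=8, 0&1=0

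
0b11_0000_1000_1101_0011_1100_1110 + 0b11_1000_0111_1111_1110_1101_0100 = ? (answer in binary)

Add column by column in base 2, right to left:
  0+0 = 0
  1+0 = 1
  1+1 = 0 carry 1
  1+0+1 = 0 carry 1
  0+1+1 = 0 carry 1
  0+0+1 = 1
  1+1 = 0 carry 1
  1+1+1 = 1 carry 1
  1+0+1 = 0 carry 1
  1+1+1 = 1 carry 1
  0+1+1 = 0 carry 1
  0+1+1 = 0 carry 1
  1+1+1 = 1 carry 1
  0+1+1 = 0 carry 1
  1+1+1 = 1 carry 1
  1+1+1 = 1 carry 1
  0+1+1 = 0 carry 1
  0+1+1 = 0 carry 1
  0+1+1 = 0 carry 1
  1+0+1 = 0 carry 1
  0+0+1 = 1
  0+0 = 0
  0+0 = 0
  0+1 = 1
  1+1 = 0 carry 1
  1+1+1 = 1 carry 1
  final carry 1

0b110100100001101001010100010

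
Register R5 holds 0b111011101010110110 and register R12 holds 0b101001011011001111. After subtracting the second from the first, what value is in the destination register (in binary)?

Subtract column by column in base 2:
  0-1 → 1 (borrow)
  1-1-1 → 1 (borrow)
  1-1-1 → 1 (borrow)
  0-1-1 → 0 (borrow)
  1-0-1 → 0
  1-0 → 1
  0-1 → 1 (borrow)
  1-1-1 → 1 (borrow)
  0-0-1 → 1 (borrow)
  1-1-1 → 1 (borrow)
  0-1-1 → 0 (borrow)
  1-0-1 → 0
  1-1 → 0
  1-0 → 1
  0-0 → 0
  1-1 → 0
  1-0 → 1
  1-1 → 0

0b10010001111100111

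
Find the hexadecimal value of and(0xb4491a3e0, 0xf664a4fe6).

AND each hex digit independently (no carries):
  b&f=b, 4&6=4, 4&6=4, 9&4=0, 1&a=0, a&4=0, 3&f=3, e&e=e, 0&6=0

0xb440003e0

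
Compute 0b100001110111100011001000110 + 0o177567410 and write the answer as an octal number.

0o616532516

0b100001110111100011001000110 = 0o416743106 in octal.
Add column by column in base 8, right to left:
  6+0 = 6
  0+1 = 1
  1+4 = 5
  3+7 = 2 carry 1
  4+6+1 = 3 carry 1
  7+5+1 = 5 carry 1
  6+7+1 = 6 carry 1
  1+7+1 = 1 carry 1
  4+1+1 = 6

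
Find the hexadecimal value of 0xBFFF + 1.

The trailing 3 digits are F (max in base 16), so adding 1 cascades: they roll to 0 and the next digit up increments.

0xC000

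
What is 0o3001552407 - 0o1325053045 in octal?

Subtract column by column in base 8:
  7-5 → 2
  0-4 → 4 (borrow)
  4-0-1 → 3
  2-3 → 7 (borrow)
  5-5-1 → 7 (borrow)
  5-0-1 → 4
  1-5 → 4 (borrow)
  0-2-1 → 5 (borrow)
  0-3-1 → 4 (borrow)
  3-1-1 → 1

0o1454477342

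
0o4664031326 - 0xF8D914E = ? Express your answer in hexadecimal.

0x1742A188

0o4664031326 = 0x26D032D6 in hexadecimal.
Subtract column by column in base 16:
  6-E → 8 (borrow)
  D-4-1 → 8
  2-1 → 1
  3-9 → A (borrow)
  0-D-1 → 2 (borrow)
  D-8-1 → 4
  6-F → 7 (borrow)
  2-0-1 → 1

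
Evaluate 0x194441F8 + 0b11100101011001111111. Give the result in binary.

0b11001010100101001100001110111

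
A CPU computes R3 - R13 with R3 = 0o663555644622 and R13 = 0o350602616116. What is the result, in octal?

Subtract column by column in base 8:
  2-6 → 4 (borrow)
  2-1-1 → 0
  6-1 → 5
  4-6 → 6 (borrow)
  4-1-1 → 2
  6-6 → 0
  5-2 → 3
  5-0 → 5
  5-6 → 7 (borrow)
  3-0-1 → 2
  6-5 → 1
  6-3 → 3

0o312753026504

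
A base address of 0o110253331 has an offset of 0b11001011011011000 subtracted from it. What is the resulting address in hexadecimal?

0x11FC001

0o110253331 = 0x12156D9 in hexadecimal.
0b11001011011011000 = 0x196D8 in hexadecimal.
Subtract column by column in base 16:
  9-8 → 1
  D-D → 0
  6-6 → 0
  5-9 → C (borrow)
  1-1-1 → F (borrow)
  2-0-1 → 1
  1-0 → 1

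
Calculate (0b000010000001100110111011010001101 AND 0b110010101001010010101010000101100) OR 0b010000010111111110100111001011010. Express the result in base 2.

0b000010000001100110111011010001101 AND 0b110010101001010010101010000101100 = 0b000010000001000010101010000001100.
Then OR with 0b010000010111111110100111001011010.

0b10010010111111110101111001011110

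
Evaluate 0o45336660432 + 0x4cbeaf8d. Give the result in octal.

0o57016410247

0x4cbeaf8d = 0o11457527615 in octal.
Add column by column in base 8, right to left:
  2+5 = 7
  3+1 = 4
  4+6 = 2 carry 1
  0+7+1 = 0 carry 1
  6+2+1 = 1 carry 1
  6+5+1 = 4 carry 1
  6+7+1 = 6 carry 1
  3+5+1 = 1 carry 1
  3+4+1 = 0 carry 1
  5+1+1 = 7
  4+1 = 5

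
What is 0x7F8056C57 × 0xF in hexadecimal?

Multiply each base-16 digit by 15, carrying:
  7×15 = 105 → write 9 carry 6
  5×15+6 = 81 → write 1 carry 5
  C×15+5 = 185 → write 9 carry 11
  6×15+11 = 101 → write 5 carry 6
  5×15+6 = 81 → write 1 carry 5
  0×15+5 = 5 → write 5
  8×15 = 120 → write 8 carry 7
  F×15+7 = 232 → write 8 carry 14
  7×15+14 = 119 → write 7 carry 7
  remaining carry: 7

0x7788515919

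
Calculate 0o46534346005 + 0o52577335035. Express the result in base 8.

Add column by column in base 8, right to left:
  5+5 = 2 carry 1
  0+3+1 = 4
  0+0 = 0
  6+5 = 3 carry 1
  4+3+1 = 0 carry 1
  3+3+1 = 7
  4+7 = 3 carry 1
  3+7+1 = 3 carry 1
  5+5+1 = 3 carry 1
  6+2+1 = 1 carry 1
  4+5+1 = 2 carry 1
  final carry 1

0o121333703042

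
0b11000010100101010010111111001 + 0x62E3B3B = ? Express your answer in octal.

0o3640160464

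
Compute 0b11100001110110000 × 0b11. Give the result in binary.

Multiply each base-2 digit by 3, carrying:
  0×3 = 0 → write 0
  0×3 = 0 → write 0
  0×3 = 0 → write 0
  0×3 = 0 → write 0
  1×3 = 3 → write 1 carry 1
  1×3+1 = 4 → write 0 carry 2
  0×3+2 = 2 → write 0 carry 1
  1×3+1 = 4 → write 0 carry 2
  1×3+2 = 5 → write 1 carry 2
  1×3+2 = 5 → write 1 carry 2
  0×3+2 = 2 → write 0 carry 1
  0×3+1 = 1 → write 1
  0×3 = 0 → write 0
  0×3 = 0 → write 0
  1×3 = 3 → write 1 carry 1
  1×3+1 = 4 → write 0 carry 2
  1×3+2 = 5 → write 1 carry 2
  remaining carry: 10

0b1010100101100010000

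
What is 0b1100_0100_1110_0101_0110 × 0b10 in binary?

Multiply each base-2 digit by 2, carrying:
  0×2 = 0 → write 0
  1×2 = 2 → write 0 carry 1
  1×2+1 = 3 → write 1 carry 1
  0×2+1 = 1 → write 1
  1×2 = 2 → write 0 carry 1
  0×2+1 = 1 → write 1
  1×2 = 2 → write 0 carry 1
  0×2+1 = 1 → write 1
  0×2 = 0 → write 0
  1×2 = 2 → write 0 carry 1
  1×2+1 = 3 → write 1 carry 1
  1×2+1 = 3 → write 1 carry 1
  0×2+1 = 1 → write 1
  0×2 = 0 → write 0
  1×2 = 2 → write 0 carry 1
  0×2+1 = 1 → write 1
  0×2 = 0 → write 0
  0×2 = 0 → write 0
  1×2 = 2 → write 0 carry 1
  1×2+1 = 3 → write 1 carry 1
  remaining carry: 1

0b110001001110010101100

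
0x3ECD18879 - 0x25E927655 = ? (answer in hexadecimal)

Subtract column by column in base 16:
  9-5 → 4
  7-5 → 2
  8-6 → 2
  8-7 → 1
  1-2 → F (borrow)
  D-9-1 → 3
  C-E → E (borrow)
  E-5-1 → 8
  3-2 → 1

0x18E3F1224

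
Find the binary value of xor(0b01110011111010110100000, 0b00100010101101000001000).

0b01010001010111110101000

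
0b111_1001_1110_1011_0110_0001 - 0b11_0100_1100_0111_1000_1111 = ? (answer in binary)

Subtract column by column in base 2:
  1-1 → 0
  0-1 → 1 (borrow)
  0-1-1 → 0 (borrow)
  0-1-1 → 0 (borrow)
  0-0-1 → 1 (borrow)
  1-0-1 → 0
  1-0 → 1
  0-1 → 1 (borrow)
  1-1-1 → 1 (borrow)
  1-1-1 → 1 (borrow)
  0-1-1 → 0 (borrow)
  1-0-1 → 0
  0-0 → 0
  1-0 → 1
  1-1 → 0
  1-1 → 0
  1-0 → 1
  0-0 → 0
  0-1 → 1 (borrow)
  1-0-1 → 0
  1-1 → 0
  1-1 → 0
  1-0 → 1

0b10001010010001111010010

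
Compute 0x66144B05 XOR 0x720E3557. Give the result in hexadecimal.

0x141A7E52

XOR each hex digit independently (no carries):
  6^7=1, 6^2=4, 1^0=1, 4^E=A, 4^3=7, B^5=E, 0^5=5, 5^7=2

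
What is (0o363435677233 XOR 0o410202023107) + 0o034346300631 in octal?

0o1030206155165

First 0o363435677233 XOR 0o410202023107 = 0o773637654334.
Add column by column in base 8, right to left:
  4+1 = 5
  3+3 = 6
  3+6 = 1 carry 1
  4+0+1 = 5
  5+0 = 5
  6+3 = 1 carry 1
  7+6+1 = 6 carry 1
  3+4+1 = 0 carry 1
  6+3+1 = 2 carry 1
  3+4+1 = 0 carry 1
  7+3+1 = 3 carry 1
  7+0+1 = 0 carry 1
  final carry 1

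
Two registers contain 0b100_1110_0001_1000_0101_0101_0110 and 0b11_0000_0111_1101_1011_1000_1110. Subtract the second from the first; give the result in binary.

0b1110110011010100111001000

Subtract column by column in base 2:
  0-0 → 0
  1-1 → 0
  1-1 → 0
  0-1 → 1 (borrow)
  1-0-1 → 0
  0-0 → 0
  1-0 → 1
  0-1 → 1 (borrow)
  1-1-1 → 1 (borrow)
  0-1-1 → 0 (borrow)
  1-0-1 → 0
  0-1 → 1 (borrow)
  0-1-1 → 0 (borrow)
  0-0-1 → 1 (borrow)
  0-1-1 → 0 (borrow)
  1-1-1 → 1 (borrow)
  1-1-1 → 1 (borrow)
  0-1-1 → 0 (borrow)
  0-1-1 → 0 (borrow)
  0-0-1 → 1 (borrow)
  0-0-1 → 1 (borrow)
  1-0-1 → 0
  1-0 → 1
  1-0 → 1
  0-1 → 1 (borrow)
  0-1-1 → 0 (borrow)
  1-0-1 → 0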